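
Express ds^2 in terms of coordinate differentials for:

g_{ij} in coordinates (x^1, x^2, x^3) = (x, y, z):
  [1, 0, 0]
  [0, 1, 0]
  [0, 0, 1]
ds^2 = g_{ij} dx^i dx^j; only the non-zero components contribute.
ds^2 = dx^2 + dy^2 + dz^2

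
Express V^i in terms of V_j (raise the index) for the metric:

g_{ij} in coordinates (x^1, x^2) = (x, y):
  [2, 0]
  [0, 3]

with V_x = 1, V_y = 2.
Inverse metric (diagonal): g^{xx} = 1/2, g^{yy} = 1/3
V^i = g^{ij} V_j:
V^x = (1/2)(1) + (0)(2) = 1/2
V^y = (0)(1) + (1/3)(2) = 2/3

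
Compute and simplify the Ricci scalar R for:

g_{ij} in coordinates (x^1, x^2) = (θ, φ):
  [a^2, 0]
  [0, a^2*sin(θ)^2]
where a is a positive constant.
Non-zero Christoffel symbols (Γ^k_{ij} = Γ^k_{ji}):
Γ^θ_{φ φ} = -sin(2*θ)/2
Γ^φ_{θ φ} = 1/tan(θ)
Ricci tensor (R_{ij} = R^k_{ikj}): R_{θθ} = 1, R_{θφ} = 0, R_{φφ} = sin(θ)^2
Inverse metric: g^{θθ} = 1/a^2, g^{φφ} = 1/(a^2*sin(θ)^2)
R = g^{ij} R_{ij} = (1/a^2)(1) + (1/(a^2*sin(θ)^2))(sin(θ)^2) = 2/a^2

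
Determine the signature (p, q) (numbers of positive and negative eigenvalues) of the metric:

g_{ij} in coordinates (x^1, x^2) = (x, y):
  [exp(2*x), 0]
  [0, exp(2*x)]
The metric is diagonal, so its eigenvalues are the diagonal entries: exp(2*x), exp(2*x) (at a generic point, where coordinate-dependent entries are positive).
2 positive, 0 negative.
(2, 0) - Riemannian (positive definite)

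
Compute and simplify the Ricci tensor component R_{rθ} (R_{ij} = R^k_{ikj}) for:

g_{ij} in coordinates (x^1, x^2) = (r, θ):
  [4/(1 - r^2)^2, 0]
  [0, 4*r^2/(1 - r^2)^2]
Non-zero Christoffel symbols (Γ^k_{ij} = Γ^k_{ji}):
Γ^r_{r r} = 2*r/(1 - r^2)
Γ^r_{θ θ} = (r^3 + r)/(r^2 - 1)
Γ^θ_{r θ} = (-r^2 - 1)/(r^3 - r)
R^r_{r r θ} = 0 (a repeated index in an antisymmetric pair)
R^θ_{r θ θ} = 0 (a repeated index in an antisymmetric pair)
R_{rθ} = R^r_{r r θ} + R^θ_{r θ θ} = (0) + (0) = 0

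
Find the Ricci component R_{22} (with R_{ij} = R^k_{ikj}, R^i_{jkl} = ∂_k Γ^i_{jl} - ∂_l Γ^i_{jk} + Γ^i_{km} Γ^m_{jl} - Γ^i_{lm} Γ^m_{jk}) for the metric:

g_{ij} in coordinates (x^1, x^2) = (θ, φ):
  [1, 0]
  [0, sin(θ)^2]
Non-zero Christoffel symbols (Γ^k_{ij} = Γ^k_{ji}):
Γ^θ_{φ φ} = -sin(2*θ)/2
Γ^φ_{θ φ} = 1/tan(θ)
R^θ_{φ θ φ} = ∂_θ Γ^θ_{φ φ} - ∂_φ Γ^θ_{φ θ} + Γ^θ_{θ m} Γ^m_{φ φ} - Γ^θ_{φ m} Γ^m_{φ θ}
  = (-cos(2*θ)) - (0) + (0) - (-cos(θ)^2) = sin(θ)^2
R^φ_{φ φ φ} = 0 (a repeated index in an antisymmetric pair)
R_{φφ} = R^θ_{φ θ φ} + R^φ_{φ φ φ} = (sin(θ)^2) + (0) = sin(θ)^2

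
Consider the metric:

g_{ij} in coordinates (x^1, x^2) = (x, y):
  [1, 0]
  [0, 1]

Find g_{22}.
With x^1 = x, x^2 = y, g_{22} = g_{yy} is the row-2, column-2 entry of the matrix.
g_{22} = 1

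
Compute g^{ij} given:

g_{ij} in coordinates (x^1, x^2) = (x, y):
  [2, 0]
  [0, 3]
The metric is diagonal, so g^{ij} is diagonal with entries 1/g_{ii}: diag(1/2, 1/3).
g^{ij}:
  [1/2, 0]
  [0, 1/3]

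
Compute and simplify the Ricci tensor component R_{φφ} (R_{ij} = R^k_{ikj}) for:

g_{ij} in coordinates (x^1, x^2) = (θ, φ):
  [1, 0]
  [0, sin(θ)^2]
Non-zero Christoffel symbols (Γ^k_{ij} = Γ^k_{ji}):
Γ^θ_{φ φ} = -sin(2*θ)/2
Γ^φ_{θ φ} = 1/tan(θ)
R^θ_{φ θ φ} = ∂_θ Γ^θ_{φ φ} - ∂_φ Γ^θ_{φ θ} + Γ^θ_{θ m} Γ^m_{φ φ} - Γ^θ_{φ m} Γ^m_{φ θ}
  = (-cos(2*θ)) - (0) + (0) - (-cos(θ)^2) = sin(θ)^2
R^φ_{φ φ φ} = 0 (a repeated index in an antisymmetric pair)
R_{φφ} = R^θ_{φ θ φ} + R^φ_{φ φ φ} = (sin(θ)^2) + (0) = sin(θ)^2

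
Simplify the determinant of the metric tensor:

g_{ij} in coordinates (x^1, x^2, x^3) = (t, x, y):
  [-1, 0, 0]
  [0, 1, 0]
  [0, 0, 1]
Diagonal metric: det(g) = g_{11}·g_{22}·g_{33}
= (-1)·(1)·(1)
det(g) = -1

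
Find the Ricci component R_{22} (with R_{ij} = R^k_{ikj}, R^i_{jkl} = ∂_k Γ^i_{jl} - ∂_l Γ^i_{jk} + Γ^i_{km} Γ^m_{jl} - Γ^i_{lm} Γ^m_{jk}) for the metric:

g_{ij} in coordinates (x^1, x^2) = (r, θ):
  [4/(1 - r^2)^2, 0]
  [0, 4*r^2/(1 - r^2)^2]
Non-zero Christoffel symbols (Γ^k_{ij} = Γ^k_{ji}):
Γ^r_{r r} = 2*r/(1 - r^2)
Γ^r_{θ θ} = (r^3 + r)/(r^2 - 1)
Γ^θ_{r θ} = (-r^2 - 1)/(r^3 - r)
R^r_{θ r θ} = ∂_r Γ^r_{θ θ} - ∂_θ Γ^r_{θ r} + Γ^r_{r m} Γ^m_{θ θ} - Γ^r_{θ m} Γ^m_{θ r}
  = ((r^4 - 4*r^2 - 1)/(r^2 - 1)^2) - (0) + (-2*r^2*(r^2 + 1)/(r^2 - 1)^2) - (-(r^2 + 1)^2/(r^2 - 1)^2) = -4*r^2/(r^2 - 1)^2
R^θ_{θ θ θ} = 0 (a repeated index in an antisymmetric pair)
R_{θθ} = R^r_{θ r θ} + R^θ_{θ θ θ} = (-4*r^2/(r^2 - 1)^2) + (0) = -4*r^2/(r^2 - 1)^2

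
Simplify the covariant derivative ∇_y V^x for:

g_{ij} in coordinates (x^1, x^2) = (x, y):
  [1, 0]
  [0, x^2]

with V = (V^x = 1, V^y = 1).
Non-zero Christoffel symbols:
Γ^x_{y y} = -x
Γ^y_{x y} = 1/x
∇_y V^x = ∂_y V^x + Γ^x_{y j} V^j
  = (0) + (0)(1) + (-x)(1)
  = -x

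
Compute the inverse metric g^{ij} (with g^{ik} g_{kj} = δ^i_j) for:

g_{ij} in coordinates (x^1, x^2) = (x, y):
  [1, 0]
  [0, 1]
The metric is diagonal, so g^{ij} is diagonal with entries 1/g_{ii}: diag(1, 1).
g^{ij}:
  [1, 0]
  [0, 1]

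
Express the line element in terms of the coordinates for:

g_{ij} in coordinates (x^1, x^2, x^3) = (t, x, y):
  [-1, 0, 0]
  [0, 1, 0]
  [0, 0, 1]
ds^2 = g_{ij} dx^i dx^j; only the non-zero components contribute.
ds^2 = -dt^2 + dx^2 + dy^2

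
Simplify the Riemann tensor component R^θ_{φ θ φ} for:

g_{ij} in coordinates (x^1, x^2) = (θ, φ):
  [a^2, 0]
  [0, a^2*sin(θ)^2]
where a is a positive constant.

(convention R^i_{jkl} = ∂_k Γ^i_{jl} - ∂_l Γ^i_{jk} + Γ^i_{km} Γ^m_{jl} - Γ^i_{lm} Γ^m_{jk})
Non-zero Christoffel symbols (Γ^k_{ij} = Γ^k_{ji}):
Γ^θ_{φ φ} = -sin(2*θ)/2
Γ^φ_{θ φ} = 1/tan(θ)
R^θ_{φ θ φ} = ∂_θ Γ^θ_{φ φ} - ∂_φ Γ^θ_{φ θ} + Γ^θ_{θ m} Γ^m_{φ φ} - Γ^θ_{φ m} Γ^m_{φ θ}
  = (-cos(2*θ)) - (0) + (0) - (-cos(θ)^2) = sin(θ)^2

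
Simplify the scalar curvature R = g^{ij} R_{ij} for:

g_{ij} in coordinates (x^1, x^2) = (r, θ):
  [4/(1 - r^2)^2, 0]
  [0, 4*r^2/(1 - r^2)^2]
Non-zero Christoffel symbols (Γ^k_{ij} = Γ^k_{ji}):
Γ^r_{r r} = 2*r/(1 - r^2)
Γ^r_{θ θ} = (r^3 + r)/(r^2 - 1)
Γ^θ_{r θ} = (-r^2 - 1)/(r^3 - r)
Ricci tensor (R_{ij} = R^k_{ikj}): R_{rr} = -4/(r^2 - 1)^2, R_{rθ} = 0, R_{θθ} = -4*r^2/(r^2 - 1)^2
Inverse metric: g^{rr} = (1 - r^2)^2/4, g^{θθ} = (1 - r^2)^2/(4*r^2)
R = g^{ij} R_{ij} = ((1 - r^2)^2/4)(-4/(r^2 - 1)^2) + ((1 - r^2)^2/(4*r^2))(-4*r^2/(r^2 - 1)^2) = -2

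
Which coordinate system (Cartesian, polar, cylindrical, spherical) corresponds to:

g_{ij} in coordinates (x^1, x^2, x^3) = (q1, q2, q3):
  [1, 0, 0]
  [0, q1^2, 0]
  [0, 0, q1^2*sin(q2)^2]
The line element ds^2 = dq1^2 + q1^2 dq2^2 + q1^2 sin(q2)^2 dq3^2 is dr^2 + r^2 dθ^2 + r^2 sin(θ)^2 dφ^2 with q1 = r, q2 = θ, q3 = φ.
spherical coordinates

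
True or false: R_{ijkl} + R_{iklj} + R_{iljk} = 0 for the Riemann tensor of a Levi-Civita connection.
This is the first (algebraic) Bianchi identity.
True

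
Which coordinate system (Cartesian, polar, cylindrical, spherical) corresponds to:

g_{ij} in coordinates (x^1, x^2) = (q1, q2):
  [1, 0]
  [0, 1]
All components are constant and the metric is the identity, i.e. orthonormal rectilinear coordinates.
Cartesian (2D) coordinates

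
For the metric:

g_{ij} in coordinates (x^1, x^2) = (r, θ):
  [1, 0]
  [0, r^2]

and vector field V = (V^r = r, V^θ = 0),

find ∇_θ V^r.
Non-zero Christoffel symbols:
Γ^r_{θ θ} = -r
Γ^θ_{r θ} = 1/r
∇_θ V^r = ∂_θ V^r + Γ^r_{θ j} V^j
  = (0) + (0)(r) + (-r)(0)
  = 0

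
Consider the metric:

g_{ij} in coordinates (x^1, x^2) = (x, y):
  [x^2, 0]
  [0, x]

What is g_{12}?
With x^1 = x, x^2 = y, g_{12} = g_{xy} is the row-1, column-2 entry of the matrix.
g_{12} = 0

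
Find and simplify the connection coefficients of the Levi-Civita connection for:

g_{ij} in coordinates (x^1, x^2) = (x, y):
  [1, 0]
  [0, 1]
Using Γ^k_{ij} = (1/2) g^{km} (∂_i g_{mj} + ∂_j g_{mi} - ∂_m g_{ij}); the metric is diagonal, so only the m = k term contributes.
Every metric component is constant, so all ∂_m g_{ij} = 0 and every Christoffel symbol vanishes.
All Christoffel symbols are zero.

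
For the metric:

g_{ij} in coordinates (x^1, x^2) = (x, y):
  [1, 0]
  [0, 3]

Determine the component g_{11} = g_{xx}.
With x^1 = x, x^2 = y, g_{11} = g_{xx} is the row-1, column-1 entry of the matrix.
g_{11} = 1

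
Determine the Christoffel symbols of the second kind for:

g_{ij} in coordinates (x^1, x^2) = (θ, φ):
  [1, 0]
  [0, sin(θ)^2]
Using Γ^k_{ij} = (1/2) g^{km} (∂_i g_{mj} + ∂_j g_{mi} - ∂_m g_{ij}); the metric is diagonal, so only the m = k term contributes.
Non-zero symbols (using the symmetry Γ^k_{ij} = Γ^k_{ji}):
Γ^θ_{φ φ} = (1/2) g^{θθ} (∂_φ g_{θφ} + ∂_φ g_{θφ} - ∂_θ g_{φφ}) = (1/2)(1)((0) + (0) - (sin(2*θ))) = -sin(2*θ)/2
Γ^φ_{θ φ} = (1/2) g^{φφ} (∂_θ g_{φφ} + ∂_φ g_{φθ} - ∂_φ g_{θφ}) = (1/2)(1/sin(θ)^2)((sin(2*θ)) + (0) - (0)) = 1/tan(θ)
All other Christoffel symbols are zero.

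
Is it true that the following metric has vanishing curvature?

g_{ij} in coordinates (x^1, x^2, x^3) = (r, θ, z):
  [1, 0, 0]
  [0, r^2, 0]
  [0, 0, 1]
Non-zero Christoffel symbols:
Γ^r_{θ θ} = -r
Γ^θ_{r θ} = 1/r
Ricci tensor: R_{rr} = 0, R_{rθ} = 0, R_{rz} = 0, R_{θθ} = 0, R_{θz} = 0, R_{zz} = 0
All R_{ij} vanish; in 3 dimensions the Riemann tensor is fully determined by the Ricci tensor, so R^i_{jkl} = 0: the metric is flat (curvilinear coordinates on flat space).
Yes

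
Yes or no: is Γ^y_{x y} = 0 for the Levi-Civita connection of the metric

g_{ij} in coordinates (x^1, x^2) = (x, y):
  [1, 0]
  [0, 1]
Γ^y_{x y} = (1/2) g^{yy} (∂_x g_{yy} + ∂_y g_{yx} - ∂_y g_{xy}) = (1/2)(1)((0) + (0) - (0)) = 0
This equals the proposed value 0.
Yes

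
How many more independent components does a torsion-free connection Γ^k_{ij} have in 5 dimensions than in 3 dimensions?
Independent components in n dimensions: n × n(n+1)/2 = n^2(n+1)/2.
5D: 5 × 15 = 75
3D: 3 × 6 = 18
Difference = 75 - 18 = 57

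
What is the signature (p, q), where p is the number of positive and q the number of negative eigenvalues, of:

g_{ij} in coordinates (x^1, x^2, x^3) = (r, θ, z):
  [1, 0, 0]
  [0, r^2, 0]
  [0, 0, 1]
The metric is diagonal, so its eigenvalues are the diagonal entries: 1, r^2, 1 (at a generic point, where coordinate-dependent entries are positive).
3 positive, 0 negative.
(3, 0) - Riemannian (positive definite)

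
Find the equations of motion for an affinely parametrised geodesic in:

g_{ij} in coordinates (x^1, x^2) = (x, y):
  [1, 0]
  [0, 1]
Geodesic equation: d^2x^k/dλ^2 + Γ^k_{ij} (dx^i/dλ)(dx^j/dλ) = 0.
All Christoffel symbols vanish, so the geodesics are straight lines:
d^2x/dλ^2 = 0
d^2y/dλ^2 = 0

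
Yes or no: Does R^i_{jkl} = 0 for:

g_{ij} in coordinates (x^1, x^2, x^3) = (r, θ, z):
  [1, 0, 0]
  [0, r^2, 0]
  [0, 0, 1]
Non-zero Christoffel symbols:
Γ^r_{θ θ} = -r
Γ^θ_{r θ} = 1/r
Ricci tensor: R_{rr} = 0, R_{rθ} = 0, R_{rz} = 0, R_{θθ} = 0, R_{θz} = 0, R_{zz} = 0
All R_{ij} vanish; in 3 dimensions the Riemann tensor is fully determined by the Ricci tensor, so R^i_{jkl} = 0: the metric is flat (curvilinear coordinates on flat space).
Yes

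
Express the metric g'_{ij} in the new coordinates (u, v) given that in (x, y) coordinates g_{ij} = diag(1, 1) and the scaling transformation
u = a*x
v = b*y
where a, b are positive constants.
Invert the transformation: x = u/a, y = v/b
g'_{ij} = (∂x^k/∂x'^i)(∂x^l/∂x'^j) g_{kl}; with g_{kl} = δ_{kl} this is Σ_k (∂x^k/∂x'^i)(∂x^k/∂x'^j).
Jacobian: ∂x/∂u = 1/a, ∂x/∂v = 0, ∂y/∂u = 0, ∂y/∂v = 1/b
g'_{uu} = (1/a)(1/a) + (0)(0) = 1/a^2
g'_{uv} = (1/a)(0) + (0)(1/b) = 0
g'_{vv} = (0)(0) + (1/b)(1/b) = 1/b^2
g'_{ij} = diag(1/a^2, 1/b^2)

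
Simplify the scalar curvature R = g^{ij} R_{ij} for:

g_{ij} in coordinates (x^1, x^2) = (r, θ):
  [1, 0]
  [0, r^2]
Non-zero Christoffel symbols (Γ^k_{ij} = Γ^k_{ji}):
Γ^r_{θ θ} = -r
Γ^θ_{r θ} = 1/r
Ricci tensor (R_{ij} = R^k_{ikj}): R_{rr} = 0, R_{rθ} = 0, R_{θθ} = 0
Inverse metric: g^{rr} = 1, g^{θθ} = 1/r^2
R = g^{ij} R_{ij} = (1)(0) + (1/r^2)(0) = 0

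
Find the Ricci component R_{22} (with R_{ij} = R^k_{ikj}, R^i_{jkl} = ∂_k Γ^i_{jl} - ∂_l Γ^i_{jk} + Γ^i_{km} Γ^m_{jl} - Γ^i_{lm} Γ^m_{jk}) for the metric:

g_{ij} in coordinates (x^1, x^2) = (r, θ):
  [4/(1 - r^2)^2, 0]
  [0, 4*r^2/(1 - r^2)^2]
Non-zero Christoffel symbols (Γ^k_{ij} = Γ^k_{ji}):
Γ^r_{r r} = 2*r/(1 - r^2)
Γ^r_{θ θ} = (r^3 + r)/(r^2 - 1)
Γ^θ_{r θ} = (-r^2 - 1)/(r^3 - r)
R^r_{θ r θ} = ∂_r Γ^r_{θ θ} - ∂_θ Γ^r_{θ r} + Γ^r_{r m} Γ^m_{θ θ} - Γ^r_{θ m} Γ^m_{θ r}
  = ((r^4 - 4*r^2 - 1)/(r^2 - 1)^2) - (0) + (-2*r^2*(r^2 + 1)/(r^2 - 1)^2) - (-(r^2 + 1)^2/(r^2 - 1)^2) = -4*r^2/(r^2 - 1)^2
R^θ_{θ θ θ} = 0 (a repeated index in an antisymmetric pair)
R_{θθ} = R^r_{θ r θ} + R^θ_{θ θ θ} = (-4*r^2/(r^2 - 1)^2) + (0) = -4*r^2/(r^2 - 1)^2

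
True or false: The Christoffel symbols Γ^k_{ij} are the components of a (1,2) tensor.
Under a change of coordinates Γ picks up an inhomogeneous term ∂²x/∂x'∂x'; e.g. Γ = 0 in Cartesian coordinates but Γ^r_{θθ} = -r in polar coordinates on the same flat plane.
False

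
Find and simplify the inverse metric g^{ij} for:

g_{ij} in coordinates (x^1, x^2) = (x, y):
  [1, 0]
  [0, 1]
The metric is diagonal, so g^{ij} is diagonal with entries 1/g_{ii}: diag(1, 1).
g^{ij}:
  [1, 0]
  [0, 1]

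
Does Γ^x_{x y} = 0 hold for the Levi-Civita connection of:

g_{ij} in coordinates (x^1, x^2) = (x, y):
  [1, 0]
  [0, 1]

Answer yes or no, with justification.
Γ^x_{x y} = (1/2) g^{xx} (∂_x g_{xy} + ∂_y g_{xx} - ∂_x g_{xy}) = (1/2)(1)((0) + (0) - (0)) = 0
This equals the proposed value 0.
Yes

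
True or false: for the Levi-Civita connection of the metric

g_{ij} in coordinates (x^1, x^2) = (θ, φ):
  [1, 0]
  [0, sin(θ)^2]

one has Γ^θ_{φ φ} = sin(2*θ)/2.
Γ^θ_{φ φ} = (1/2) g^{θθ} (∂_φ g_{θφ} + ∂_φ g_{θφ} - ∂_θ g_{φφ}) = (1/2)(1)((0) + (0) - (sin(2*θ))) = -sin(2*θ)/2
This differs from the proposed value sin(2*θ)/2.
False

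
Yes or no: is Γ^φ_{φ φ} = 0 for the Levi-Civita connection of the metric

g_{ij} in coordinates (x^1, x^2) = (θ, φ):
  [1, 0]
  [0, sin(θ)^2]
Γ^φ_{φ φ} = (1/2) g^{φφ} (∂_φ g_{φφ} + ∂_φ g_{φφ} - ∂_φ g_{φφ}) = (1/2)(1/sin(θ)^2)((0) + (0) - (0)) = 0
This equals the proposed value 0.
Yes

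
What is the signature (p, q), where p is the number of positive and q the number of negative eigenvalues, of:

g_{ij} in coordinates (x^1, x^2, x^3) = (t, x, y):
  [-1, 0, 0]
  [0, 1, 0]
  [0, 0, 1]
The metric is diagonal, so its eigenvalues are the diagonal entries: -1, 1, 1 (at a generic point, where coordinate-dependent entries are positive).
2 positive, 1 negative.
(2, 1) - Lorentzian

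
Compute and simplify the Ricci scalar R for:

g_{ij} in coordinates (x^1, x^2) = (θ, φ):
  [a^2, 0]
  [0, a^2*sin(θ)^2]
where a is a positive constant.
Non-zero Christoffel symbols (Γ^k_{ij} = Γ^k_{ji}):
Γ^θ_{φ φ} = -sin(2*θ)/2
Γ^φ_{θ φ} = 1/tan(θ)
Ricci tensor (R_{ij} = R^k_{ikj}): R_{θθ} = 1, R_{θφ} = 0, R_{φφ} = sin(θ)^2
Inverse metric: g^{θθ} = 1/a^2, g^{φφ} = 1/(a^2*sin(θ)^2)
R = g^{ij} R_{ij} = (1/a^2)(1) + (1/(a^2*sin(θ)^2))(sin(θ)^2) = 2/a^2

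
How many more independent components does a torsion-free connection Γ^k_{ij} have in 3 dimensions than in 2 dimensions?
Independent components in n dimensions: n × n(n+1)/2 = n^2(n+1)/2.
3D: 3 × 6 = 18
2D: 2 × 3 = 6
Difference = 18 - 6 = 12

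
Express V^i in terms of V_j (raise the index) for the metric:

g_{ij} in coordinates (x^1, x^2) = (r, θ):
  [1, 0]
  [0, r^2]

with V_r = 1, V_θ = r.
Inverse metric (diagonal): g^{rr} = 1, g^{θθ} = 1/r^2
V^i = g^{ij} V_j:
V^r = (1)(1) + (0)(r) = 1
V^θ = (0)(1) + (1/r^2)(r) = 1/r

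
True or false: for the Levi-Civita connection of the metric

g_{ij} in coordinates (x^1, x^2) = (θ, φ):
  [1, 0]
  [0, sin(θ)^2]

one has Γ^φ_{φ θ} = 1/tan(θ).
Γ^φ_{φ θ} = (1/2) g^{φφ} (∂_φ g_{φθ} + ∂_θ g_{φφ} - ∂_φ g_{φθ}) = (1/2)(1/sin(θ)^2)((0) + (sin(2*θ)) - (0)) = 1/tan(θ)
This equals the proposed value 1/tan(θ).
True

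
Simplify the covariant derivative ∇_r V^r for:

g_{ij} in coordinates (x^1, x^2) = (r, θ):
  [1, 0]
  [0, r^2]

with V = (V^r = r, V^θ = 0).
Non-zero Christoffel symbols:
Γ^r_{θ θ} = -r
Γ^θ_{r θ} = 1/r
∇_r V^r = ∂_r V^r + Γ^r_{r j} V^j
  = (1) + (0)(r) + (0)(0)
  = 1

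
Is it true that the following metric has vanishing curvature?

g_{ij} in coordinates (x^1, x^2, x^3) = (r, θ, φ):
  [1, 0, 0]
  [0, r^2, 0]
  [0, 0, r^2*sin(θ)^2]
Non-zero Christoffel symbols:
Γ^r_{θ θ} = -r
Γ^r_{φ φ} = -r*sin(θ)^2
Γ^θ_{r θ} = 1/r
Γ^θ_{φ φ} = -sin(2*θ)/2
Γ^φ_{r φ} = 1/r
Γ^φ_{θ φ} = 1/tan(θ)
Ricci tensor: R_{rr} = 0, R_{rθ} = 0, R_{rφ} = 0, R_{θθ} = 0, R_{θφ} = 0, R_{φφ} = 0
All R_{ij} vanish; in 3 dimensions the Riemann tensor is fully determined by the Ricci tensor, so R^i_{jkl} = 0: the metric is flat (curvilinear coordinates on flat space).
Yes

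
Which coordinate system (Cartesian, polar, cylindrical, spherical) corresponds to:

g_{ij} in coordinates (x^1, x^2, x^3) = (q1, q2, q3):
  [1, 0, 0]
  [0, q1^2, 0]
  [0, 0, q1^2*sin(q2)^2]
The line element ds^2 = dq1^2 + q1^2 dq2^2 + q1^2 sin(q2)^2 dq3^2 is dr^2 + r^2 dθ^2 + r^2 sin(θ)^2 dφ^2 with q1 = r, q2 = θ, q3 = φ.
spherical coordinates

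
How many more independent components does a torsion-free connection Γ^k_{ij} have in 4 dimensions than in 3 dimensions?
Independent components in n dimensions: n × n(n+1)/2 = n^2(n+1)/2.
4D: 4 × 10 = 40
3D: 3 × 6 = 18
Difference = 40 - 18 = 22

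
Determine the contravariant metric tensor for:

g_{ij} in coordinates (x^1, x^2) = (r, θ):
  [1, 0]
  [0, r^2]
The metric is diagonal, so g^{ij} is diagonal with entries 1/g_{ii}: diag(1, 1/(r^2)).
g^{ij}:
  [1, 0]
  [0, 1/r^2]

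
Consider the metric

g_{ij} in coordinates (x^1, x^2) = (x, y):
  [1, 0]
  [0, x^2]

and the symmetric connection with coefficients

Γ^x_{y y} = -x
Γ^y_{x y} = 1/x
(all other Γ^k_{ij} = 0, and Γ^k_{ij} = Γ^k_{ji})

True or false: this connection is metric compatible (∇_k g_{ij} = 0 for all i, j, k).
Using ∇_k g_{ij} = ∂_k g_{ij} - Γ^m_{ki} g_{mj} - Γ^m_{kj} g_{im}:
e.g. ∇_x g_{yy} = (2*x) - (x) - (x) = 0
Every component ∇_k g_{ij} vanishes: the connection is metric compatible.
True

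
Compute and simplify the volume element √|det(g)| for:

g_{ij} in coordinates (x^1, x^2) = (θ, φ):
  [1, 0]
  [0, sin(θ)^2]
det(g) = sin(θ)^2
√|det(g)| = sin(θ) (taking 0 < θ < π so that |sin(θ)| = sin(θ))
Volume element: dV = sin(θ) dθ dφ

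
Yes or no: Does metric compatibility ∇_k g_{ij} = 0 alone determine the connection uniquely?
One also needs vanishing torsion; metric compatibility plus torsion-freeness singles out the Levi-Civita connection.
No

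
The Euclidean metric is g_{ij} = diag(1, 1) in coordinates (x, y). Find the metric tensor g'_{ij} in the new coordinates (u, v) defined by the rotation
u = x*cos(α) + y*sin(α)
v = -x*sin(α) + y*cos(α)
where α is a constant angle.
Invert the transformation: x = u*cos(α) - v*sin(α), y = u*sin(α) + v*cos(α)
g'_{ij} = (∂x^k/∂x'^i)(∂x^l/∂x'^j) g_{kl}; with g_{kl} = δ_{kl} this is Σ_k (∂x^k/∂x'^i)(∂x^k/∂x'^j).
Jacobian: ∂x/∂u = cos(α), ∂x/∂v = -sin(α), ∂y/∂u = sin(α), ∂y/∂v = cos(α)
g'_{uu} = (cos(α))(cos(α)) + (sin(α))(sin(α)) = 1
g'_{uv} = (cos(α))(-sin(α)) + (sin(α))(cos(α)) = 0
g'_{vv} = (-sin(α))(-sin(α)) + (cos(α))(cos(α)) = 1
g'_{ij} = diag(1, 1)
The Euclidean metric is invariant under rotations.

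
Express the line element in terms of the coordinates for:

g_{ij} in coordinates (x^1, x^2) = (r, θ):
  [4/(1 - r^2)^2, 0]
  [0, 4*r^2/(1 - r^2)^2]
ds^2 = g_{ij} dx^i dx^j; only the non-zero components contribute.
ds^2 = (4/(1 - r^2)^2) dr^2 + (4*r^2/(1 - r^2)^2) dθ^2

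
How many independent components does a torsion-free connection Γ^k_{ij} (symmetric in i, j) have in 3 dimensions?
Γ^k_{ij} has n choices for the upper index and n(n+1)/2 independent symmetric lower index pairs.
Total = 3 × 3×4/2 = 3 × 6 = 18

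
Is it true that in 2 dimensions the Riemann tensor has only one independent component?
The number of independent components is n^2(n^2-1)/12 = 4·3/12 = 1 for n = 2 (e.g. R_{1212}).
Yes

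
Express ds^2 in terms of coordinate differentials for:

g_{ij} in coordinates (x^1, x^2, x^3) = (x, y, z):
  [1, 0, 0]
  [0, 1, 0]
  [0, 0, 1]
ds^2 = g_{ij} dx^i dx^j; only the non-zero components contribute.
ds^2 = dx^2 + dy^2 + dz^2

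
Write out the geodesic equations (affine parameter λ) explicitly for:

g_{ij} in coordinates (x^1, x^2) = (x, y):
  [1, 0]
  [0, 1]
Geodesic equation: d^2x^k/dλ^2 + Γ^k_{ij} (dx^i/dλ)(dx^j/dλ) = 0.
All Christoffel symbols vanish, so the geodesics are straight lines:
d^2x/dλ^2 = 0
d^2y/dλ^2 = 0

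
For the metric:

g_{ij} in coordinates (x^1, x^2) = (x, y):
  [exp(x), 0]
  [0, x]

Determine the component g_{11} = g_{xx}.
With x^1 = x, x^2 = y, g_{11} = g_{xx} is the row-1, column-1 entry of the matrix.
g_{11} = exp(x)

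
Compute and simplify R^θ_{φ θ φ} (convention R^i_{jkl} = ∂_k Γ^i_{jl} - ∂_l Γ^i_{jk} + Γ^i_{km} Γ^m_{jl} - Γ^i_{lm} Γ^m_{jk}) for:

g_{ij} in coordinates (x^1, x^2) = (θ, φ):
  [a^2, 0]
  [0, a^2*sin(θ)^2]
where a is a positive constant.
Non-zero Christoffel symbols (Γ^k_{ij} = Γ^k_{ji}):
Γ^θ_{φ φ} = -sin(2*θ)/2
Γ^φ_{θ φ} = 1/tan(θ)
R^θ_{φ θ φ} = ∂_θ Γ^θ_{φ φ} - ∂_φ Γ^θ_{φ θ} + Γ^θ_{θ m} Γ^m_{φ φ} - Γ^θ_{φ m} Γ^m_{φ θ}
  = (-cos(2*θ)) - (0) + (0) - (-cos(θ)^2) = sin(θ)^2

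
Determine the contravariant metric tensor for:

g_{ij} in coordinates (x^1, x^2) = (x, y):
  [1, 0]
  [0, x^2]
The metric is diagonal, so g^{ij} is diagonal with entries 1/g_{ii}: diag(1, 1/(x^2)).
g^{ij}:
  [1, 0]
  [0, 1/x^2]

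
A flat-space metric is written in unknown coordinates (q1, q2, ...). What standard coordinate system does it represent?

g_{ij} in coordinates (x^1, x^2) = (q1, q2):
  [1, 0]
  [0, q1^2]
The line element ds^2 = dq1^2 + q1^2 dq2^2 is dr^2 + r^2 dθ^2 with q1 = r, q2 = θ.
polar coordinates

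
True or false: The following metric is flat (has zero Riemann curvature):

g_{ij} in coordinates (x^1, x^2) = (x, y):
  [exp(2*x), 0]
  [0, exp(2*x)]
Non-zero Christoffel symbols:
Γ^x_{x x} = 1
Γ^x_{y y} = -1
Γ^y_{x y} = 1
Ricci tensor: R_{xx} = 0, R_{xy} = 0, R_{yy} = 0
All R_{ij} vanish; in 2 dimensions the Riemann tensor is fully determined by the Ricci tensor, so R^i_{jkl} = 0: the metric is flat (curvilinear coordinates on flat space).
True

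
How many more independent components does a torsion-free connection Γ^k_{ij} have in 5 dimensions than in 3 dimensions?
Independent components in n dimensions: n × n(n+1)/2 = n^2(n+1)/2.
5D: 5 × 15 = 75
3D: 3 × 6 = 18
Difference = 75 - 18 = 57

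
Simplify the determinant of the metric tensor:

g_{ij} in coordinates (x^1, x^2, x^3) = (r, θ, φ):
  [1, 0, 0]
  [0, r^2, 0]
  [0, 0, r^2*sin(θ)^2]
Diagonal metric: det(g) = g_{11}·g_{22}·g_{33}
= (1)·(r^2)·(r^2*sin(θ)^2)
det(g) = r^4*sin(θ)^2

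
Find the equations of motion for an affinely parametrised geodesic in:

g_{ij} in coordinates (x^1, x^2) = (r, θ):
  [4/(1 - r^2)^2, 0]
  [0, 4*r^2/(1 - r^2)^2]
Geodesic equation: d^2x^k/dλ^2 + Γ^k_{ij} (dx^i/dλ)(dx^j/dλ) = 0.
Non-zero Christoffel symbols:
Γ^r_{r r} = 2*r/(1 - r^2)
Γ^r_{θ θ} = (r^3 + r)/(r^2 - 1)
Γ^θ_{r θ} = (-r^2 - 1)/(r^3 - r)
Substituting (the symmetric pair Γ^k_{ij}, Γ^k_{ji} combines into a factor 2):
d^2r/dλ^2 + (2*r/(1 - r^2)) (dr/dλ)^2 + ((r^3 + r)/(r^2 - 1)) (dθ/dλ)^2 = 0
d^2θ/dλ^2 + ((-2*r^2 - 2)/(r^3 - r)) (dr/dλ)(dθ/dλ) = 0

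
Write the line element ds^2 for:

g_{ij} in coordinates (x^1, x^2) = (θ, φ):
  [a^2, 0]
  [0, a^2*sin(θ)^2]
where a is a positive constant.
ds^2 = g_{ij} dx^i dx^j; only the non-zero components contribute.
ds^2 = a^2 dθ^2 + a^2*sin(θ)^2 dφ^2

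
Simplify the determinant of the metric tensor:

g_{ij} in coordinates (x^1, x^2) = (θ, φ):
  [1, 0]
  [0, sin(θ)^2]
For a 2×2 metric: det(g) = g_{11}·g_{22} - g_{12}·g_{21}
= (1)·(sin(θ)^2) - (0)·(0)
= sin(θ)^2 - 0
det(g) = sin(θ)^2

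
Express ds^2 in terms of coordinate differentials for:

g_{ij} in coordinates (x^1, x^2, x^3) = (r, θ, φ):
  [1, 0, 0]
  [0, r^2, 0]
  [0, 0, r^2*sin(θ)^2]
ds^2 = g_{ij} dx^i dx^j; only the non-zero components contribute.
ds^2 = dr^2 + r^2 dθ^2 + r^2*sin(θ)^2 dφ^2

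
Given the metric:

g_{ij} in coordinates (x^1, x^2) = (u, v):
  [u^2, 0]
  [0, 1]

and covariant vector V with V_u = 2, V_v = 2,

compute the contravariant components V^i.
Inverse metric (diagonal): g^{uu} = 1/u^2, g^{vv} = 1
V^i = g^{ij} V_j:
V^u = (1/u^2)(2) + (0)(2) = 2/u^2
V^v = (0)(2) + (1)(2) = 2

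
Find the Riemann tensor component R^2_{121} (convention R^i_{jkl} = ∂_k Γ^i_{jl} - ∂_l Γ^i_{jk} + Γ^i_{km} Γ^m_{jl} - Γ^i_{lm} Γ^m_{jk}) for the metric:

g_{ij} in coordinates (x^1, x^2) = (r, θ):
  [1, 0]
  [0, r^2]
Non-zero Christoffel symbols (Γ^k_{ij} = Γ^k_{ji}):
Γ^r_{θ θ} = -r
Γ^θ_{r θ} = 1/r
R^θ_{r θ r} = ∂_θ Γ^θ_{r r} - ∂_r Γ^θ_{r θ} + Γ^θ_{θ m} Γ^m_{r r} - Γ^θ_{r m} Γ^m_{r θ}
  = (0) - (-1/r^2) + (0) - (1/r^2) = 0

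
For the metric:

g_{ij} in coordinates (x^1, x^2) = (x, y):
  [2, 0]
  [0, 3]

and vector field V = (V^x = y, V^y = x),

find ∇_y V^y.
All Christoffel symbols are zero.
∇_y V^y = ∂_y V^y + Γ^y_{y j} V^j
  = (0) + (0)(y) + (0)(x)
  = 0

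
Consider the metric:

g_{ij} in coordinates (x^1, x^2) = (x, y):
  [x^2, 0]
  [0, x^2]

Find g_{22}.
With x^1 = x, x^2 = y, g_{22} = g_{yy} is the row-2, column-2 entry of the matrix.
g_{22} = x^2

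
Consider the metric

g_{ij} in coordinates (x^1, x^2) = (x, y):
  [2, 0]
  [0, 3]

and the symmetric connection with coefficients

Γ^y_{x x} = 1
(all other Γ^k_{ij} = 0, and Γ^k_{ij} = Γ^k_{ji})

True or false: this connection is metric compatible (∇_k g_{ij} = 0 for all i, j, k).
Using ∇_k g_{ij} = ∂_k g_{ij} - Γ^m_{ki} g_{mj} - Γ^m_{kj} g_{im}:
∇_x g_{xy} = (0) - (3) - (0) = -3 ≠ 0
So the connection is not metric compatible (it is not the Levi-Civita connection).
False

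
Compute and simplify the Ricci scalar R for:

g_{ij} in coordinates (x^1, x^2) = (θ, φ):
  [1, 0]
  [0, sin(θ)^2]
Non-zero Christoffel symbols (Γ^k_{ij} = Γ^k_{ji}):
Γ^θ_{φ φ} = -sin(2*θ)/2
Γ^φ_{θ φ} = 1/tan(θ)
Ricci tensor (R_{ij} = R^k_{ikj}): R_{θθ} = 1, R_{θφ} = 0, R_{φφ} = sin(θ)^2
Inverse metric: g^{θθ} = 1, g^{φφ} = 1/sin(θ)^2
R = g^{ij} R_{ij} = (1)(1) + (1/sin(θ)^2)(sin(θ)^2) = 2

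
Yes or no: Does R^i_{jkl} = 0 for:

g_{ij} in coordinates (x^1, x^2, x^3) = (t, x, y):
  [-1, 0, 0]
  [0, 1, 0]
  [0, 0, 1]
All metric components are constant, so every Christoffel symbol vanishes and R^i_{jkl} = 0.
Yes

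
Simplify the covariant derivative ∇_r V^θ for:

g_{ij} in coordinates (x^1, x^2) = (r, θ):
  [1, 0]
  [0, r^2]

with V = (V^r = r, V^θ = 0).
Non-zero Christoffel symbols:
Γ^r_{θ θ} = -r
Γ^θ_{r θ} = 1/r
∇_r V^θ = ∂_r V^θ + Γ^θ_{r j} V^j
  = (0) + (0)(r) + (1/r)(0)
  = 0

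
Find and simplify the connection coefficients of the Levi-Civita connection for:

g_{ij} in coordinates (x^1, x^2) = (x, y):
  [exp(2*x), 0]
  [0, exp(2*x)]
Using Γ^k_{ij} = (1/2) g^{km} (∂_i g_{mj} + ∂_j g_{mi} - ∂_m g_{ij}); the metric is diagonal, so only the m = k term contributes.
Non-zero symbols (using the symmetry Γ^k_{ij} = Γ^k_{ji}):
Γ^x_{x x} = (1/2) g^{xx} (∂_x g_{xx} + ∂_x g_{xx} - ∂_x g_{xx}) = (1/2)(exp(-2*x))((2*exp(2*x)) + (2*exp(2*x)) - (2*exp(2*x))) = 1
Γ^x_{y y} = (1/2) g^{xx} (∂_y g_{xy} + ∂_y g_{xy} - ∂_x g_{yy}) = (1/2)(exp(-2*x))((0) + (0) - (2*exp(2*x))) = -1
Γ^y_{x y} = (1/2) g^{yy} (∂_x g_{yy} + ∂_y g_{yx} - ∂_y g_{xy}) = (1/2)(exp(-2*x))((2*exp(2*x)) + (0) - (0)) = 1
All other Christoffel symbols are zero.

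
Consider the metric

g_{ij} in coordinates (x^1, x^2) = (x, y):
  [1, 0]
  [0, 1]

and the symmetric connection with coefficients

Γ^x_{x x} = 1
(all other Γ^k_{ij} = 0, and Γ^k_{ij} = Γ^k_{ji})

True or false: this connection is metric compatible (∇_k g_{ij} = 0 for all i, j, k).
Using ∇_k g_{ij} = ∂_k g_{ij} - Γ^m_{ki} g_{mj} - Γ^m_{kj} g_{im}:
∇_x g_{xx} = (0) - (1) - (1) = -2 ≠ 0
So the connection is not metric compatible (it is not the Levi-Civita connection).
False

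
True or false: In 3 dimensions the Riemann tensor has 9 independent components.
n^2(n^2-1)/12 = 9·8/12 = 6 independent components for n = 3.
False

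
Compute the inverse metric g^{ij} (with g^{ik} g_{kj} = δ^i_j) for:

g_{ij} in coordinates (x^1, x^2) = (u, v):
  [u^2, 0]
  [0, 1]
The metric is diagonal, so g^{ij} is diagonal with entries 1/g_{ii}: diag(1/(u^2), 1).
g^{ij}:
  [1/u^2, 0]
  [0, 1]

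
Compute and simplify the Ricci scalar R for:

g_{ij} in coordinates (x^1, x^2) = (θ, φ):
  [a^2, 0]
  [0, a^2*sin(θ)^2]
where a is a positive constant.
Non-zero Christoffel symbols (Γ^k_{ij} = Γ^k_{ji}):
Γ^θ_{φ φ} = -sin(2*θ)/2
Γ^φ_{θ φ} = 1/tan(θ)
Ricci tensor (R_{ij} = R^k_{ikj}): R_{θθ} = 1, R_{θφ} = 0, R_{φφ} = sin(θ)^2
Inverse metric: g^{θθ} = 1/a^2, g^{φφ} = 1/(a^2*sin(θ)^2)
R = g^{ij} R_{ij} = (1/a^2)(1) + (1/(a^2*sin(θ)^2))(sin(θ)^2) = 2/a^2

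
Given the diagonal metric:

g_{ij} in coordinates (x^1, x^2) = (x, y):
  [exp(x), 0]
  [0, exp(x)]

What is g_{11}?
With x^1 = x, x^2 = y, g_{11} = g_{xx} is the row-1, column-1 entry of the matrix.
g_{11} = exp(x)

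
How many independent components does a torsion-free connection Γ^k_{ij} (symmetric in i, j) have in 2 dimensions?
Γ^k_{ij} has n choices for the upper index and n(n+1)/2 independent symmetric lower index pairs.
Total = 2 × 2×3/2 = 2 × 3 = 6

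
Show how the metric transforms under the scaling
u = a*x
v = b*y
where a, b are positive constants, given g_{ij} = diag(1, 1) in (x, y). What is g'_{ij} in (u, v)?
Invert the transformation: x = u/a, y = v/b
g'_{ij} = (∂x^k/∂x'^i)(∂x^l/∂x'^j) g_{kl}; with g_{kl} = δ_{kl} this is Σ_k (∂x^k/∂x'^i)(∂x^k/∂x'^j).
Jacobian: ∂x/∂u = 1/a, ∂x/∂v = 0, ∂y/∂u = 0, ∂y/∂v = 1/b
g'_{uu} = (1/a)(1/a) + (0)(0) = 1/a^2
g'_{uv} = (1/a)(0) + (0)(1/b) = 0
g'_{vv} = (0)(0) + (1/b)(1/b) = 1/b^2
g'_{ij} = diag(1/a^2, 1/b^2)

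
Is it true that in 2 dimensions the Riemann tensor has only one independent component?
The number of independent components is n^2(n^2-1)/12 = 4·3/12 = 1 for n = 2 (e.g. R_{1212}).
Yes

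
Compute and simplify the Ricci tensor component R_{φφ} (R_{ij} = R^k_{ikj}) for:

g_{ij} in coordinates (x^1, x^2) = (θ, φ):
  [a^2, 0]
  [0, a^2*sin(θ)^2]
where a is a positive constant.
Non-zero Christoffel symbols (Γ^k_{ij} = Γ^k_{ji}):
Γ^θ_{φ φ} = -sin(2*θ)/2
Γ^φ_{θ φ} = 1/tan(θ)
R^θ_{φ θ φ} = ∂_θ Γ^θ_{φ φ} - ∂_φ Γ^θ_{φ θ} + Γ^θ_{θ m} Γ^m_{φ φ} - Γ^θ_{φ m} Γ^m_{φ θ}
  = (-cos(2*θ)) - (0) + (0) - (-cos(θ)^2) = sin(θ)^2
R^φ_{φ φ φ} = 0 (a repeated index in an antisymmetric pair)
R_{φφ} = R^θ_{φ θ φ} + R^φ_{φ φ φ} = (sin(θ)^2) + (0) = sin(θ)^2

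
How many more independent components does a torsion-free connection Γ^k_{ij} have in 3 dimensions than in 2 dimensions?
Independent components in n dimensions: n × n(n+1)/2 = n^2(n+1)/2.
3D: 3 × 6 = 18
2D: 2 × 3 = 6
Difference = 18 - 6 = 12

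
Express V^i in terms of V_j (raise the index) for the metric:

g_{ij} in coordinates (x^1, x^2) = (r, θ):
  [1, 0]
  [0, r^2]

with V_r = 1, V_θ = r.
Inverse metric (diagonal): g^{rr} = 1, g^{θθ} = 1/r^2
V^i = g^{ij} V_j:
V^r = (1)(1) + (0)(r) = 1
V^θ = (0)(1) + (1/r^2)(r) = 1/r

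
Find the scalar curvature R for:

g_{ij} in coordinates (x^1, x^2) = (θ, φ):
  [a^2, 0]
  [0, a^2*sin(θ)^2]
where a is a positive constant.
Non-zero Christoffel symbols (Γ^k_{ij} = Γ^k_{ji}):
Γ^θ_{φ φ} = -sin(2*θ)/2
Γ^φ_{θ φ} = 1/tan(θ)
Ricci tensor (R_{ij} = R^k_{ikj}): R_{θθ} = 1, R_{θφ} = 0, R_{φφ} = sin(θ)^2
Inverse metric: g^{θθ} = 1/a^2, g^{φφ} = 1/(a^2*sin(θ)^2)
R = g^{ij} R_{ij} = (1/a^2)(1) + (1/(a^2*sin(θ)^2))(sin(θ)^2) = 2/a^2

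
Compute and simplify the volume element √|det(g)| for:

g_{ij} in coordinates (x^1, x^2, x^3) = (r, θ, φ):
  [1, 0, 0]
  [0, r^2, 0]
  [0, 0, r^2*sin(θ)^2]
det(g) = r^4*sin(θ)^2
√|det(g)| = r^2*sin(θ) (taking 0 < θ < π so that |sin(θ)| = sin(θ))
Volume element: dV = r^2*sin(θ) dr dθ dφ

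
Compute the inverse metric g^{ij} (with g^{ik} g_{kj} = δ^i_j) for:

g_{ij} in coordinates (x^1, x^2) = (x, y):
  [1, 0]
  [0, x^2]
The metric is diagonal, so g^{ij} is diagonal with entries 1/g_{ii}: diag(1, 1/(x^2)).
g^{ij}:
  [1, 0]
  [0, 1/x^2]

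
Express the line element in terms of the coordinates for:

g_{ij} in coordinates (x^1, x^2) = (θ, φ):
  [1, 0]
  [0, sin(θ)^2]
ds^2 = g_{ij} dx^i dx^j; only the non-zero components contribute.
ds^2 = dθ^2 + sin(θ)^2 dφ^2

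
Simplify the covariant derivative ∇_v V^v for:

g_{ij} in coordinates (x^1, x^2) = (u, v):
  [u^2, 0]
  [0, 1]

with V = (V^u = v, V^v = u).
Non-zero Christoffel symbols:
Γ^u_{u u} = 1/u
∇_v V^v = ∂_v V^v + Γ^v_{v j} V^j
  = (0) + (0)(v) + (0)(u)
  = 0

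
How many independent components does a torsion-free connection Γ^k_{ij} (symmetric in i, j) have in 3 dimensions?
Γ^k_{ij} has n choices for the upper index and n(n+1)/2 independent symmetric lower index pairs.
Total = 3 × 3×4/2 = 3 × 6 = 18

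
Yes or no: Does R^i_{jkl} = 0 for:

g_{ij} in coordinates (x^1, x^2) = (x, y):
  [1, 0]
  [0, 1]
All metric components are constant, so every Christoffel symbol vanishes and R^i_{jkl} = 0.
Yes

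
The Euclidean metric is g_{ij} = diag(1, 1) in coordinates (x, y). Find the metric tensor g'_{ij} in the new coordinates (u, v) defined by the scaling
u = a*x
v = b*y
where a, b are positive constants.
Invert the transformation: x = u/a, y = v/b
g'_{ij} = (∂x^k/∂x'^i)(∂x^l/∂x'^j) g_{kl}; with g_{kl} = δ_{kl} this is Σ_k (∂x^k/∂x'^i)(∂x^k/∂x'^j).
Jacobian: ∂x/∂u = 1/a, ∂x/∂v = 0, ∂y/∂u = 0, ∂y/∂v = 1/b
g'_{uu} = (1/a)(1/a) + (0)(0) = 1/a^2
g'_{uv} = (1/a)(0) + (0)(1/b) = 0
g'_{vv} = (0)(0) + (1/b)(1/b) = 1/b^2
g'_{ij} = diag(1/a^2, 1/b^2)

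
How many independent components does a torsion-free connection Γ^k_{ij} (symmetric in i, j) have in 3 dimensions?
Γ^k_{ij} has n choices for the upper index and n(n+1)/2 independent symmetric lower index pairs.
Total = 3 × 3×4/2 = 3 × 6 = 18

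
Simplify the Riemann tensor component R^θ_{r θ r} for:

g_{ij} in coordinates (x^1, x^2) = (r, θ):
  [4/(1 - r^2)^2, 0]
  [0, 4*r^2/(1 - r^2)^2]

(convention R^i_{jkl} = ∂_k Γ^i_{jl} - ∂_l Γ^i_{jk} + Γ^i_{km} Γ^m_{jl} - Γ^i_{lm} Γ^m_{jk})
Non-zero Christoffel symbols (Γ^k_{ij} = Γ^k_{ji}):
Γ^r_{r r} = 2*r/(1 - r^2)
Γ^r_{θ θ} = (r^3 + r)/(r^2 - 1)
Γ^θ_{r θ} = (-r^2 - 1)/(r^3 - r)
R^θ_{r θ r} = ∂_θ Γ^θ_{r r} - ∂_r Γ^θ_{r θ} + Γ^θ_{θ m} Γ^m_{r r} - Γ^θ_{r m} Γ^m_{r θ}
  = (0) - ((r^4 + 4*r^2 - 1)/(r^3 - r)^2) + (2*(r^2 + 1)/(r^2 - 1)^2) - ((r^2 + 1)^2/(r^3 - r)^2) = -4/(r^2 - 1)^2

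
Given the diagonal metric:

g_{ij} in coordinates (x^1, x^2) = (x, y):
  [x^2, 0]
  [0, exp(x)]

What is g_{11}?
With x^1 = x, x^2 = y, g_{11} = g_{xx} is the row-1, column-1 entry of the matrix.
g_{11} = x^2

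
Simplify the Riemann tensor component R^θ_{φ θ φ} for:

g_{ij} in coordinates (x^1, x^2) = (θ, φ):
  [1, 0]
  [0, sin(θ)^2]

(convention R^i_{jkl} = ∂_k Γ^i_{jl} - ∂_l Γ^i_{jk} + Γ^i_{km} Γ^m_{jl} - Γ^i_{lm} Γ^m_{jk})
Non-zero Christoffel symbols (Γ^k_{ij} = Γ^k_{ji}):
Γ^θ_{φ φ} = -sin(2*θ)/2
Γ^φ_{θ φ} = 1/tan(θ)
R^θ_{φ θ φ} = ∂_θ Γ^θ_{φ φ} - ∂_φ Γ^θ_{φ θ} + Γ^θ_{θ m} Γ^m_{φ φ} - Γ^θ_{φ m} Γ^m_{φ θ}
  = (-cos(2*θ)) - (0) + (0) - (-cos(θ)^2) = sin(θ)^2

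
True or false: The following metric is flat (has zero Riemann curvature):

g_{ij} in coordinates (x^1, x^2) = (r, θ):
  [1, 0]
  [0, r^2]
Non-zero Christoffel symbols:
Γ^r_{θ θ} = -r
Γ^θ_{r θ} = 1/r
Ricci tensor: R_{rr} = 0, R_{rθ} = 0, R_{θθ} = 0
All R_{ij} vanish; in 2 dimensions the Riemann tensor is fully determined by the Ricci tensor, so R^i_{jkl} = 0: the metric is flat (curvilinear coordinates on flat space).
True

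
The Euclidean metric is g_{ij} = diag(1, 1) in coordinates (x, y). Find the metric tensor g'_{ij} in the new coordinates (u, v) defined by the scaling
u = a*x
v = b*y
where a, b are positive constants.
Invert the transformation: x = u/a, y = v/b
g'_{ij} = (∂x^k/∂x'^i)(∂x^l/∂x'^j) g_{kl}; with g_{kl} = δ_{kl} this is Σ_k (∂x^k/∂x'^i)(∂x^k/∂x'^j).
Jacobian: ∂x/∂u = 1/a, ∂x/∂v = 0, ∂y/∂u = 0, ∂y/∂v = 1/b
g'_{uu} = (1/a)(1/a) + (0)(0) = 1/a^2
g'_{uv} = (1/a)(0) + (0)(1/b) = 0
g'_{vv} = (0)(0) + (1/b)(1/b) = 1/b^2
g'_{ij} = diag(1/a^2, 1/b^2)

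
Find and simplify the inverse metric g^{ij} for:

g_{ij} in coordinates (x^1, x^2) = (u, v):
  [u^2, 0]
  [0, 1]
The metric is diagonal, so g^{ij} is diagonal with entries 1/g_{ii}: diag(1/(u^2), 1).
g^{ij}:
  [1/u^2, 0]
  [0, 1]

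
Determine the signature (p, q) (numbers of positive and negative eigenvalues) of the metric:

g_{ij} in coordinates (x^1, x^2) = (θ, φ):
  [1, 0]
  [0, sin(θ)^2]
The metric is diagonal, so its eigenvalues are the diagonal entries: 1, sin(θ)^2 (at a generic point, where coordinate-dependent entries are positive).
2 positive, 0 negative.
(2, 0) - Riemannian (positive definite)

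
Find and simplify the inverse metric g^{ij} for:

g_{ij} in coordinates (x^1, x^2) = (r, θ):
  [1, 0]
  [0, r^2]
The metric is diagonal, so g^{ij} is diagonal with entries 1/g_{ii}: diag(1, 1/(r^2)).
g^{ij}:
  [1, 0]
  [0, 1/r^2]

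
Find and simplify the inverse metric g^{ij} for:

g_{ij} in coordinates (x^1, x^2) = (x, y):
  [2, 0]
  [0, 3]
The metric is diagonal, so g^{ij} is diagonal with entries 1/g_{ii}: diag(1/2, 1/3).
g^{ij}:
  [1/2, 0]
  [0, 1/3]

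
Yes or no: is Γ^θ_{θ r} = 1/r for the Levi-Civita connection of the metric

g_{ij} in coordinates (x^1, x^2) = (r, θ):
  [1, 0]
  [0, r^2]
Γ^θ_{θ r} = (1/2) g^{θθ} (∂_θ g_{θr} + ∂_r g_{θθ} - ∂_θ g_{θr}) = (1/2)(1/r^2)((0) + (2*r) - (0)) = 1/r
This equals the proposed value 1/r.
Yes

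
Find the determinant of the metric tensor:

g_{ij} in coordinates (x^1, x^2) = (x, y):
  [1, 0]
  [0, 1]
For a 2×2 metric: det(g) = g_{11}·g_{22} - g_{12}·g_{21}
= (1)·(1) - (0)·(0)
= 1 - 0
det(g) = 1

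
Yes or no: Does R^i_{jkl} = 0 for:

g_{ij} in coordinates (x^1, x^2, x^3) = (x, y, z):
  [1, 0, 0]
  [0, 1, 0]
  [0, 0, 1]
All metric components are constant, so every Christoffel symbol vanishes and R^i_{jkl} = 0.
Yes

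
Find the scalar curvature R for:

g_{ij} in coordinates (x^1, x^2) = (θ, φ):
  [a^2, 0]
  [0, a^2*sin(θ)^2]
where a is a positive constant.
Non-zero Christoffel symbols (Γ^k_{ij} = Γ^k_{ji}):
Γ^θ_{φ φ} = -sin(2*θ)/2
Γ^φ_{θ φ} = 1/tan(θ)
Ricci tensor (R_{ij} = R^k_{ikj}): R_{θθ} = 1, R_{θφ} = 0, R_{φφ} = sin(θ)^2
Inverse metric: g^{θθ} = 1/a^2, g^{φφ} = 1/(a^2*sin(θ)^2)
R = g^{ij} R_{ij} = (1/a^2)(1) + (1/(a^2*sin(θ)^2))(sin(θ)^2) = 2/a^2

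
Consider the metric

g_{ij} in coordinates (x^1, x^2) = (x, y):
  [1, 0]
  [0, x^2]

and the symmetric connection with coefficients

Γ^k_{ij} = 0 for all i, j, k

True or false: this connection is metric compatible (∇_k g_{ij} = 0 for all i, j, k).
Using ∇_k g_{ij} = ∂_k g_{ij} - Γ^m_{ki} g_{mj} - Γ^m_{kj} g_{im}:
∇_x g_{yy} = (2*x) - (0) - (0) = 2*x ≠ 0
So the connection is not metric compatible (it is not the Levi-Civita connection).
False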